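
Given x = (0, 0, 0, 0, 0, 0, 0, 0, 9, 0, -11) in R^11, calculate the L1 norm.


Non-zero entries: [(8, 9), (10, -11)]
Absolute values: [9, 11]
||x||_1 = sum = 20.

20


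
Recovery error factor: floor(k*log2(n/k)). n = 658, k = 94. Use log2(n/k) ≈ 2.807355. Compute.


log2(n/k) = log2(658/94) ≈ 2.807355.
k*log2(n/k) ≈ 94*2.807355 = 263.89137.
floor(263.89137) = 263.

263


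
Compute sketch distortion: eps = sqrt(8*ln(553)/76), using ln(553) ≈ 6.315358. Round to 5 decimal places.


ln(553) ≈ 6.315358.
8*ln(N)/m ≈ 8*6.315358/76 ≈ 0.66477453.
eps = sqrt(0.66477453) ≈ 0.8153371 ≈ 0.81534.

0.81534


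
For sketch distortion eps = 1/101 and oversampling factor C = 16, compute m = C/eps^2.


1/eps = 101.
(1/eps)^2 = 10201.
m = 16*10201 = 163216.

163216


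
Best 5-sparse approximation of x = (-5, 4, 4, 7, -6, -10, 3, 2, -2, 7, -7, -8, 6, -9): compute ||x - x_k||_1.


Sorted |x_i| descending: [10, 9, 8, 7, 7, 7, 6, 6, 5, 4, 4, 3, 2, 2]
Keep top 5: [10, 9, 8, 7, 7]
Tail entries: [7, 6, 6, 5, 4, 4, 3, 2, 2]
L1 error = sum of tail = 39.

39


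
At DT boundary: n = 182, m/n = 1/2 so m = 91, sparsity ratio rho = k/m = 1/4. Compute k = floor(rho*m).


m = 1/2*182 = 91.
rho = 1/4.
rho*m = 1/4*91 = 22.75.
k = floor(22.75) = 22.

22


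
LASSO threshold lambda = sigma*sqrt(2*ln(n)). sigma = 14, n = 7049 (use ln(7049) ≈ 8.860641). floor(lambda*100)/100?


ln(7049) ≈ 8.860641.
2*ln(n) ≈ 17.721282.
sqrt(2*ln(n)) ≈ sqrt(17.721282) ≈ 4.209665.
lambda ≈ 14*4.209665 = 58.93531.
floor(lambda*100)/100 = 58.93.

58.93


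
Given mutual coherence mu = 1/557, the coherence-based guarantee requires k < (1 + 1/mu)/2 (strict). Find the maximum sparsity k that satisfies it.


1/mu = 557.
1 + 1/mu = 558.
(1 + 1/mu)/2 = 279 is an integer and the inequality is strict, so k_max = 279 - 1 = 278.

278


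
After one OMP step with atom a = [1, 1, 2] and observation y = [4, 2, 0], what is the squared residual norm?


a^T a = 6.
a^T y = 6.
coeff = 6/6 = 1.
||r||^2 = 14.

14


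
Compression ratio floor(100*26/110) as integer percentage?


100*m/n = 100*26/110 ≈ 23.6364.
floor = 23.

23


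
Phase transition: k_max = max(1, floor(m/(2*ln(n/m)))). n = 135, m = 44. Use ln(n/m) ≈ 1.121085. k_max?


n/m = 135/44.
ln(n/m) ≈ 1.121085.
2*ln(n/m) ≈ 2.24217.
m/(2*ln(n/m)) ≈ 44/2.24217 ≈ 19.6238.
floor = 19.
k_max = max(1, 19) = 19.

19


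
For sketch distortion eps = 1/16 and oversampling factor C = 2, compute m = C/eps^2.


1/eps = 16.
(1/eps)^2 = 256.
m = 2*256 = 512.

512


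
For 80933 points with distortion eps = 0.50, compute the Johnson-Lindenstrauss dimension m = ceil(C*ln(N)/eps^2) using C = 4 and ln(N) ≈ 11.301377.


ln(80933) ≈ 11.301377.
eps^2 = 0.50^2 = 0.25.
C*ln(N)/eps^2 ≈ 4*11.301377/0.25 ≈ 180.822.
m = ceil(180.822) = 181.

181


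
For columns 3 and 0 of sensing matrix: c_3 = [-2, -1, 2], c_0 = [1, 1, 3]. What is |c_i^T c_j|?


Inner product: -2*1 + -1*1 + 2*3
Products: [-2, -1, 6]
Sum = 3.
|dot| = 3.

3


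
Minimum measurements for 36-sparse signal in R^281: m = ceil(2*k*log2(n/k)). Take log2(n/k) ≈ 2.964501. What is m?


log2(n/k) = log2(281/36) ≈ 2.964501.
2*k*log2(n/k) ≈ 2*36*2.964501 = 213.444072.
m = ceil(213.444072) = 214.

214


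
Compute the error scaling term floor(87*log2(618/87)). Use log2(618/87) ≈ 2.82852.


log2(n/k) = log2(618/87) ≈ 2.82852.
k*log2(n/k) ≈ 87*2.82852 = 246.08124.
floor(246.08124) = 246.

246


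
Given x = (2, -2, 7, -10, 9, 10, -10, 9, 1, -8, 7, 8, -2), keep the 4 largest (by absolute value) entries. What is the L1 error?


Sorted |x_i| descending: [10, 10, 10, 9, 9, 8, 8, 7, 7, 2, 2, 2, 1]
Keep top 4: [10, 10, 10, 9]
Tail entries: [9, 8, 8, 7, 7, 2, 2, 2, 1]
L1 error = sum of tail = 46.

46


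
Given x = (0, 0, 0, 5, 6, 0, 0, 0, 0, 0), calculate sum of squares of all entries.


Non-zero entries: [(3, 5), (4, 6)]
Squares: [25, 36]
||x||_2^2 = sum = 61.

61


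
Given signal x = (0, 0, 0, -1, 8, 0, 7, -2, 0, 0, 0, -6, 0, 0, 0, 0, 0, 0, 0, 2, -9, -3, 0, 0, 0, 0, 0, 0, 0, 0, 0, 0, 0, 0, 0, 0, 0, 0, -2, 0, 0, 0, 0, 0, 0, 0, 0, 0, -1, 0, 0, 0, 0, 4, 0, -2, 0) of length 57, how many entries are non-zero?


Non-zero positions: [3, 4, 6, 7, 11, 19, 20, 21, 38, 48, 53, 55].
Sparsity = 12.

12


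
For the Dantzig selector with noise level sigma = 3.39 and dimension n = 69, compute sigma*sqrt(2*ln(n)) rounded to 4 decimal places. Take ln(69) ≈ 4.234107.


ln(69) ≈ 4.234107.
2*ln(n) ≈ 8.468214.
sqrt(2*ln(n)) ≈ sqrt(8.468214) ≈ 2.91002.
threshold ≈ 3.39*2.91002 = 9.8649678 ≈ 9.8650.

9.8650


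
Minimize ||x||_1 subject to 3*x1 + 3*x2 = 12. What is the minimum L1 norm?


Axis intercepts:
  x1 = 4, x2 = 0: L1 = 4
  x1 = 0, x2 = 4: L1 = 4
x* = (4, 0)
||x*||_1 = 4.

4


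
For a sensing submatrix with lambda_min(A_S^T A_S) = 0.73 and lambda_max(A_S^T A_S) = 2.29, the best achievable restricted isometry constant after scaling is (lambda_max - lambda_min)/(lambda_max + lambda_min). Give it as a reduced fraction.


lambda_max - lambda_min = 2.29 - 0.73 = 1.56.
lambda_max + lambda_min = 2.29 + 0.73 = 3.02.
delta = 1.56/3.02 = 156/302 = 78/151.

78/151


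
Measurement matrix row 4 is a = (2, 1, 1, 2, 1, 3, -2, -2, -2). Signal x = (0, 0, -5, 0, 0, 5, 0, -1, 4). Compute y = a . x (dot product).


Non-zero terms: ['1*-5', '3*5', '-2*-1', '-2*4']
Products: [-5, 15, 2, -8]
y = sum = 4.

4


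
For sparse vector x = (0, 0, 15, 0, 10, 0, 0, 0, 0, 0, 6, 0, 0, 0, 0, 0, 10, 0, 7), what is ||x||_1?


Non-zero entries: [(2, 15), (4, 10), (10, 6), (16, 10), (18, 7)]
Absolute values: [15, 10, 6, 10, 7]
||x||_1 = sum = 48.

48


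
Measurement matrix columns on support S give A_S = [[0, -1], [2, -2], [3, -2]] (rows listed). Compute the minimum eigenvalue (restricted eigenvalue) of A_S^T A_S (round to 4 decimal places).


A_S^T A_S = [[13, -10], [-10, 9]].
trace = 22.
det = 17.
disc = trace^2 - 4*det = 484 - 4*17 = 416.
sqrt(416) ≈ 20.396078.
lam_min = (22 - sqrt(416))/2 ≈ (22 - 20.396078)/2 = 0.801961 ≈ 0.8020.

0.8020


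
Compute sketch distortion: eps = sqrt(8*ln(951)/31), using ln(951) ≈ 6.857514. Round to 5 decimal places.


ln(951) ≈ 6.857514.
8*ln(N)/m ≈ 8*6.857514/31 ≈ 1.76968103.
eps = sqrt(1.76968103) ≈ 1.3302936 ≈ 1.33029.

1.33029


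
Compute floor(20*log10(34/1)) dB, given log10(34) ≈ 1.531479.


||x||/||e|| = 34/1 = 34.
log10(34) ≈ 1.531479.
20*log10(||x||/||e||) ≈ 20*1.531479 = 30.62958.
floor(30.62958) = 30.

30


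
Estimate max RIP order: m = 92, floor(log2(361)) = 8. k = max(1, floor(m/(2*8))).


floor(log2(361)) = 8.
2*8 = 16.
m/(2*floor(log2(n))) = 92/16 ≈ 5.75.
floor = 5.
k = max(1, 5) = 5.

5


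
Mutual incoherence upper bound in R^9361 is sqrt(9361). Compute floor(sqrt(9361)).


96^2 = 9216 <= 9361 < 9409 = 97^2, so 96 <= sqrt(9361) < 97.
floor(sqrt(9361)) = 96.

96


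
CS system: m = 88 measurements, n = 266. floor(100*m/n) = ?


100*m/n = 100*88/266 ≈ 33.0827.
floor = 33.

33


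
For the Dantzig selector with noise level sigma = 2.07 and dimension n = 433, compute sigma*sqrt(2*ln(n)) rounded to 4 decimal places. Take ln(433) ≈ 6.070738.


ln(433) ≈ 6.070738.
2*ln(n) ≈ 12.141476.
sqrt(2*ln(n)) ≈ sqrt(12.141476) ≈ 3.484462.
threshold ≈ 2.07*3.484462 = 7.21283634 ≈ 7.2128.

7.2128


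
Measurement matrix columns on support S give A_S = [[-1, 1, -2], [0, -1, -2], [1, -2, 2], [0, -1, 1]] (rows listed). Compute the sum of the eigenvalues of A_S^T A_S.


Sum of eigenvalues of A_S^T A_S = trace(A_S^T A_S) = sum of squared column norms of A_S.
A_S^T A_S diagonal: [2, 7, 13].
trace = 2 + 7 + 13 = 22.

22


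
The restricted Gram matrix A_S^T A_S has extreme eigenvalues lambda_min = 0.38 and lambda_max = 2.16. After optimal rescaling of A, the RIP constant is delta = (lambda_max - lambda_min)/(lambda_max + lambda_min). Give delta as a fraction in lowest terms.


lambda_max - lambda_min = 2.16 - 0.38 = 1.78.
lambda_max + lambda_min = 2.16 + 0.38 = 2.54.
delta = 1.78/2.54 = 178/254 = 89/127.

89/127


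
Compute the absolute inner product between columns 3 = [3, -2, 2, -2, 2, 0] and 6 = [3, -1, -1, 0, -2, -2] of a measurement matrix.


Inner product: 3*3 + -2*-1 + 2*-1 + -2*0 + 2*-2 + 0*-2
Products: [9, 2, -2, 0, -4, 0]
Sum = 5.
|dot| = 5.

5


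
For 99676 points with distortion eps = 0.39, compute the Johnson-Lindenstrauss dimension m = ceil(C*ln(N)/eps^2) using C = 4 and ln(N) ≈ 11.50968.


ln(99676) ≈ 11.50968.
eps^2 = 0.39^2 = 0.1521.
C*ln(N)/eps^2 ≈ 4*11.50968/0.1521 ≈ 302.6872.
m = ceil(302.6872) = 303.

303


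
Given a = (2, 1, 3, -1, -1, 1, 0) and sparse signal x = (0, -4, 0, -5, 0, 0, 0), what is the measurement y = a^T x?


Non-zero terms: ['1*-4', '-1*-5']
Products: [-4, 5]
y = sum = 1.

1


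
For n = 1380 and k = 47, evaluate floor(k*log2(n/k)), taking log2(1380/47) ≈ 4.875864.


log2(n/k) = log2(1380/47) ≈ 4.875864.
k*log2(n/k) ≈ 47*4.875864 = 229.165608.
floor(229.165608) = 229.

229


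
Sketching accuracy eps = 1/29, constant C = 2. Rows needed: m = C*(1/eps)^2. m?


1/eps = 29.
(1/eps)^2 = 841.
m = 2*841 = 1682.

1682


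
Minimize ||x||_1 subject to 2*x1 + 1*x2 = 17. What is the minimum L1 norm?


Axis intercepts:
  x1 = 17/2, x2 = 0: L1 = 17/2
  x1 = 0, x2 = 17: L1 = 17
x* = (17/2, 0)
||x*||_1 = 17/2.

17/2


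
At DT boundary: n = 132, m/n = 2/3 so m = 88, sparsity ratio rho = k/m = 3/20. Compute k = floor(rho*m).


m = 2/3*132 = 88.
rho = 3/20.
rho*m = 3/20*88 = 13.2.
k = floor(13.2) = 13.

13


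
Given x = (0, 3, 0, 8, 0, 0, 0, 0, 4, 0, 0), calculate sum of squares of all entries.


Non-zero entries: [(1, 3), (3, 8), (8, 4)]
Squares: [9, 64, 16]
||x||_2^2 = sum = 89.

89


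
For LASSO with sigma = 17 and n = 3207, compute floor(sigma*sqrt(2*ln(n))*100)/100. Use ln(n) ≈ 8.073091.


ln(3207) ≈ 8.073091.
2*ln(n) ≈ 16.146182.
sqrt(2*ln(n)) ≈ sqrt(16.146182) ≈ 4.018231.
lambda ≈ 17*4.018231 = 68.309927.
floor(lambda*100)/100 = 68.30.

68.30


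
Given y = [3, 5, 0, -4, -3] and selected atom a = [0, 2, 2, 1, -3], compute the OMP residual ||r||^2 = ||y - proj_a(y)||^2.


a^T a = 18.
a^T y = 15.
coeff = 15/18 = 5/6.
||r||^2 = 93/2.

93/2


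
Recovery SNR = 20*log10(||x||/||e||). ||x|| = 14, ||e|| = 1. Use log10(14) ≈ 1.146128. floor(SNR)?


||x||/||e|| = 14/1 = 14.
log10(14) ≈ 1.146128.
20*log10(||x||/||e||) ≈ 20*1.146128 = 22.92256.
floor(22.92256) = 22.

22


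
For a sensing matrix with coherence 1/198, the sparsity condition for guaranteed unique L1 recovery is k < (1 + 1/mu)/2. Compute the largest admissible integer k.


1/mu = 198.
1 + 1/mu = 199.
(1 + 1/mu)/2 = 99.5 is not an integer, so k_max = floor(99.5) = 99.

99


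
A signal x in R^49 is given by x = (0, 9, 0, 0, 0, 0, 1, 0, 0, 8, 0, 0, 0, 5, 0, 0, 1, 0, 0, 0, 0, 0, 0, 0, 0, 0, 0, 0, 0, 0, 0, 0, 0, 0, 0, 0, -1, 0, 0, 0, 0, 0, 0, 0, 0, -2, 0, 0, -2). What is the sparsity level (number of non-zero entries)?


Non-zero positions: [1, 6, 9, 13, 16, 36, 45, 48].
Sparsity = 8.

8


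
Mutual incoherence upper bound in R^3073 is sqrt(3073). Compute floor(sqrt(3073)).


55^2 = 3025 <= 3073 < 3136 = 56^2, so 55 <= sqrt(3073) < 56.
floor(sqrt(3073)) = 55.

55


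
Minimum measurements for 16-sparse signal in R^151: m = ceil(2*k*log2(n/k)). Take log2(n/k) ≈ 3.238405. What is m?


log2(n/k) = log2(151/16) ≈ 3.238405.
2*k*log2(n/k) ≈ 2*16*3.238405 = 103.62896.
m = ceil(103.62896) = 104.

104


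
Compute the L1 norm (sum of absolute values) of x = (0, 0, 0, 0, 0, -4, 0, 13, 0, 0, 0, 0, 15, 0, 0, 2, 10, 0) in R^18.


Non-zero entries: [(5, -4), (7, 13), (12, 15), (15, 2), (16, 10)]
Absolute values: [4, 13, 15, 2, 10]
||x||_1 = sum = 44.

44


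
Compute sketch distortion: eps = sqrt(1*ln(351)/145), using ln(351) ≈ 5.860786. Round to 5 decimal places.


ln(351) ≈ 5.860786.
1*ln(N)/m ≈ 1*5.860786/145 ≈ 0.04041921.
eps = sqrt(0.04041921) ≈ 0.2010453 ≈ 0.20105.

0.20105


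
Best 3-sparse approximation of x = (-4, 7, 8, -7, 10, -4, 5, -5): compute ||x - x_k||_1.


Sorted |x_i| descending: [10, 8, 7, 7, 5, 5, 4, 4]
Keep top 3: [10, 8, 7]
Tail entries: [7, 5, 5, 4, 4]
L1 error = sum of tail = 25.

25


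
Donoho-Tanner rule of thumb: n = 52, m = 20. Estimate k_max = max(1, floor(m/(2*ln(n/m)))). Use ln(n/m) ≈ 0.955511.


n/m = 52/20 = 13/5.
ln(n/m) ≈ 0.955511.
2*ln(n/m) ≈ 1.911022.
m/(2*ln(n/m)) ≈ 20/1.911022 ≈ 10.4656.
floor = 10.
k_max = max(1, 10) = 10.

10


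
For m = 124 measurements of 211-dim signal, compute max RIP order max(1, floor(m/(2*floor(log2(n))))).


floor(log2(211)) = 7.
2*7 = 14.
m/(2*floor(log2(n))) = 124/14 ≈ 8.8571.
floor = 8.
k = max(1, 8) = 8.

8


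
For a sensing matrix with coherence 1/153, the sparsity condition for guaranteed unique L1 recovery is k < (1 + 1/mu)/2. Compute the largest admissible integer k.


1/mu = 153.
1 + 1/mu = 154.
(1 + 1/mu)/2 = 77 is an integer and the inequality is strict, so k_max = 77 - 1 = 76.

76


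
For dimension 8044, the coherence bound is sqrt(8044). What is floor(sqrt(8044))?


89^2 = 7921 <= 8044 < 8100 = 90^2, so 89 <= sqrt(8044) < 90.
floor(sqrt(8044)) = 89.

89


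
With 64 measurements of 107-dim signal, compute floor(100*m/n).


100*m/n = 100*64/107 ≈ 59.8131.
floor = 59.

59


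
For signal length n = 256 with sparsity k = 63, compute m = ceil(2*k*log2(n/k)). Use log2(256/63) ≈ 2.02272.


log2(n/k) = log2(256/63) ≈ 2.02272.
2*k*log2(n/k) ≈ 2*63*2.02272 = 254.86272.
m = ceil(254.86272) = 255.

255


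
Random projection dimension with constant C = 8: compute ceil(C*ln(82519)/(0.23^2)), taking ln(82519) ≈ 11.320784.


ln(82519) ≈ 11.320784.
eps^2 = 0.23^2 = 0.0529.
C*ln(N)/eps^2 ≈ 8*11.320784/0.0529 ≈ 1712.0278.
m = ceil(1712.0278) = 1713.

1713


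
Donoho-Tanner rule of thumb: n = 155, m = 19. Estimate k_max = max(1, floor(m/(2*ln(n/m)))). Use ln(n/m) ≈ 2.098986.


n/m = 155/19.
ln(n/m) ≈ 2.098986.
2*ln(n/m) ≈ 4.197972.
m/(2*ln(n/m)) ≈ 19/4.197972 ≈ 4.526.
floor = 4.
k_max = max(1, 4) = 4.

4


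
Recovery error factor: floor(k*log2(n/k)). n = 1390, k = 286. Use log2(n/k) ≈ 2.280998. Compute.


log2(n/k) = log2(1390/286) ≈ 2.280998.
k*log2(n/k) ≈ 286*2.280998 = 652.365428.
floor(652.365428) = 652.

652


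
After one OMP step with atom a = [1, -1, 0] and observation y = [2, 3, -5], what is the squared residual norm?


a^T a = 2.
a^T y = -1.
coeff = -1/2 = -1/2.
||r||^2 = 75/2.

75/2


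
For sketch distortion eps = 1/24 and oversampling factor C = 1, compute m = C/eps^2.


1/eps = 24.
(1/eps)^2 = 576.
m = 1*576 = 576.

576


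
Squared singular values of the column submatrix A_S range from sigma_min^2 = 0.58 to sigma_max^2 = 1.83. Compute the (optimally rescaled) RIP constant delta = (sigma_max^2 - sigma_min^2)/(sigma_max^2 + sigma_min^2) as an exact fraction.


lambda_max - lambda_min = 1.83 - 0.58 = 1.25.
lambda_max + lambda_min = 1.83 + 0.58 = 2.41.
delta = 1.25/2.41 = 125/241.

125/241


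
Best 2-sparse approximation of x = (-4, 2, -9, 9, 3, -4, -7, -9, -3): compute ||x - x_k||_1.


Sorted |x_i| descending: [9, 9, 9, 7, 4, 4, 3, 3, 2]
Keep top 2: [9, 9]
Tail entries: [9, 7, 4, 4, 3, 3, 2]
L1 error = sum of tail = 32.

32


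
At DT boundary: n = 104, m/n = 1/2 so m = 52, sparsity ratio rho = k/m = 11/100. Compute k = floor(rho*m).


m = 1/2*104 = 52.
rho = 11/100.
rho*m = 11/100*52 = 5.72.
k = floor(5.72) = 5.

5


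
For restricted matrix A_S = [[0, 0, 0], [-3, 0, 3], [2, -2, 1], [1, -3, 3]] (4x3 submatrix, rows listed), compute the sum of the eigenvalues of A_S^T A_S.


Sum of eigenvalues of A_S^T A_S = trace(A_S^T A_S) = sum of squared column norms of A_S.
A_S^T A_S diagonal: [14, 13, 19].
trace = 14 + 13 + 19 = 46.

46


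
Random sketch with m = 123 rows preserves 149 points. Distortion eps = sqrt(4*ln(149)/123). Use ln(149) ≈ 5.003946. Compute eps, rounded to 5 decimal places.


ln(149) ≈ 5.003946.
4*ln(N)/m ≈ 4*5.003946/123 ≈ 0.16272995.
eps = sqrt(0.16272995) ≈ 0.403398 ≈ 0.40340.

0.40340


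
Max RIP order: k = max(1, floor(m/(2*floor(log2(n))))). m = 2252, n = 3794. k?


floor(log2(3794)) = 11.
2*11 = 22.
m/(2*floor(log2(n))) = 2252/22 ≈ 102.3636.
floor = 102.
k = max(1, 102) = 102.

102


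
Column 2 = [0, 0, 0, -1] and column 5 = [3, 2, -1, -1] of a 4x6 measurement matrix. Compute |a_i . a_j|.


Inner product: 0*3 + 0*2 + 0*-1 + -1*-1
Products: [0, 0, 0, 1]
Sum = 1.
|dot| = 1.

1


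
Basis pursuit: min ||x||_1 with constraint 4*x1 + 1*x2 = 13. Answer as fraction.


Axis intercepts:
  x1 = 13/4, x2 = 0: L1 = 13/4
  x1 = 0, x2 = 13: L1 = 13
x* = (13/4, 0)
||x*||_1 = 13/4.

13/4


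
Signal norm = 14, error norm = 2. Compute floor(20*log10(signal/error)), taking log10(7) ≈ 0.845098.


||x||/||e|| = 14/2 = 7.
log10(7) ≈ 0.845098.
20*log10(||x||/||e||) ≈ 20*0.845098 = 16.90196.
floor(16.90196) = 16.

16


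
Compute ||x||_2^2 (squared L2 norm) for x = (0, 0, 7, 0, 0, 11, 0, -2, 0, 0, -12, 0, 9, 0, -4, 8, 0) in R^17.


Non-zero entries: [(2, 7), (5, 11), (7, -2), (10, -12), (12, 9), (14, -4), (15, 8)]
Squares: [49, 121, 4, 144, 81, 16, 64]
||x||_2^2 = sum = 479.

479


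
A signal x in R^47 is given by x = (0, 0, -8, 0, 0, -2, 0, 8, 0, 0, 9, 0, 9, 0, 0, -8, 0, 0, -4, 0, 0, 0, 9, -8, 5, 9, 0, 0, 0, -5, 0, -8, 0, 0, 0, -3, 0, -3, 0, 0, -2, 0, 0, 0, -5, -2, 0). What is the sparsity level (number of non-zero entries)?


Non-zero positions: [2, 5, 7, 10, 12, 15, 18, 22, 23, 24, 25, 29, 31, 35, 37, 40, 44, 45].
Sparsity = 18.

18


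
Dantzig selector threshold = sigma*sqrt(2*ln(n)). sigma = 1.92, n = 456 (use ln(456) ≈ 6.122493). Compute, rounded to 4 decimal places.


ln(456) ≈ 6.122493.
2*ln(n) ≈ 12.244986.
sqrt(2*ln(n)) ≈ sqrt(12.244986) ≈ 3.499284.
threshold ≈ 1.92*3.499284 = 6.71862528 ≈ 6.7186.

6.7186


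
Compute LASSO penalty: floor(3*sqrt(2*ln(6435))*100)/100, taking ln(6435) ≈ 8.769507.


ln(6435) ≈ 8.769507.
2*ln(n) ≈ 17.539014.
sqrt(2*ln(n)) ≈ sqrt(17.539014) ≈ 4.187961.
lambda ≈ 3*4.187961 = 12.563883.
floor(lambda*100)/100 = 12.56.

12.56


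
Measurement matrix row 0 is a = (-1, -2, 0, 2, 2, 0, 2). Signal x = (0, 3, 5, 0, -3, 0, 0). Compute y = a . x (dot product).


Non-zero terms: ['-2*3', '0*5', '2*-3']
Products: [-6, 0, -6]
y = sum = -12.

-12


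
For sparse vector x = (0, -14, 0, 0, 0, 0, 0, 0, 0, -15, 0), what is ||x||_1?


Non-zero entries: [(1, -14), (9, -15)]
Absolute values: [14, 15]
||x||_1 = sum = 29.

29


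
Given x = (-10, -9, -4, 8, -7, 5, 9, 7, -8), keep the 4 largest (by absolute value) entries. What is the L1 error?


Sorted |x_i| descending: [10, 9, 9, 8, 8, 7, 7, 5, 4]
Keep top 4: [10, 9, 9, 8]
Tail entries: [8, 7, 7, 5, 4]
L1 error = sum of tail = 31.

31


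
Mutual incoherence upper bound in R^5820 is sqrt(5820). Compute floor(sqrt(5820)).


76^2 = 5776 <= 5820 < 5929 = 77^2, so 76 <= sqrt(5820) < 77.
floor(sqrt(5820)) = 76.

76


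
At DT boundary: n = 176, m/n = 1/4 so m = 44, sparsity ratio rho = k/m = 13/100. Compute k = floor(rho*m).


m = 1/4*176 = 44.
rho = 13/100.
rho*m = 13/100*44 = 5.72.
k = floor(5.72) = 5.

5


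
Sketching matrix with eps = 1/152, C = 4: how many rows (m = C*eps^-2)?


1/eps = 152.
(1/eps)^2 = 23104.
m = 4*23104 = 92416.

92416


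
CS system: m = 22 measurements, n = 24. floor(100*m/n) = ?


100*m/n = 100*22/24 ≈ 91.6667.
floor = 91.

91


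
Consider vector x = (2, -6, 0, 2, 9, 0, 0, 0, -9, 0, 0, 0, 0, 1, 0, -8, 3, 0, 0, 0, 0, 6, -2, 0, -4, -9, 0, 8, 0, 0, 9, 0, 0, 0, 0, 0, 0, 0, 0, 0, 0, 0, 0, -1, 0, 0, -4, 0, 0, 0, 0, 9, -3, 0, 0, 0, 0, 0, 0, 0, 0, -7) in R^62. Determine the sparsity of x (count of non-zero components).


Non-zero positions: [0, 1, 3, 4, 8, 13, 15, 16, 21, 22, 24, 25, 27, 30, 43, 46, 51, 52, 61].
Sparsity = 19.

19


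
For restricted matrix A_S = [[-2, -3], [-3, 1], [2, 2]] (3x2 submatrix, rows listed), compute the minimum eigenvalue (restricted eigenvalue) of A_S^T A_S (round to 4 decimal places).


A_S^T A_S = [[17, 7], [7, 14]].
trace = 31.
det = 189.
disc = trace^2 - 4*det = 961 - 4*189 = 205.
sqrt(205) ≈ 14.317821.
lam_min = (31 - sqrt(205))/2 ≈ (31 - 14.317821)/2 = 8.3410895 ≈ 8.3411.

8.3411


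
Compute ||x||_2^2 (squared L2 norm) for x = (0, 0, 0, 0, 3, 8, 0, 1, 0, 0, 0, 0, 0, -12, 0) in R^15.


Non-zero entries: [(4, 3), (5, 8), (7, 1), (13, -12)]
Squares: [9, 64, 1, 144]
||x||_2^2 = sum = 218.

218


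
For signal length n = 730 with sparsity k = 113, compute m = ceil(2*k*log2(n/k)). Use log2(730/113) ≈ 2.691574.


log2(n/k) = log2(730/113) ≈ 2.691574.
2*k*log2(n/k) ≈ 2*113*2.691574 = 608.295724.
m = ceil(608.295724) = 609.

609


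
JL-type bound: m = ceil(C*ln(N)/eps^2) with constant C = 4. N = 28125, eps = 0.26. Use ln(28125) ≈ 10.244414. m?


ln(28125) ≈ 10.244414.
eps^2 = 0.26^2 = 0.0676.
C*ln(N)/eps^2 ≈ 4*10.244414/0.0676 ≈ 606.1783.
m = ceil(606.1783) = 607.

607


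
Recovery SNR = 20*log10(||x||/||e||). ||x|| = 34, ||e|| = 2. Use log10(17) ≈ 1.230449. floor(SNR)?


||x||/||e|| = 34/2 = 17.
log10(17) ≈ 1.230449.
20*log10(||x||/||e||) ≈ 20*1.230449 = 24.60898.
floor(24.60898) = 24.

24


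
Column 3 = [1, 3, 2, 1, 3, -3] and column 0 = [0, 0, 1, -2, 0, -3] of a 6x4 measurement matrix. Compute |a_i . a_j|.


Inner product: 1*0 + 3*0 + 2*1 + 1*-2 + 3*0 + -3*-3
Products: [0, 0, 2, -2, 0, 9]
Sum = 9.
|dot| = 9.

9


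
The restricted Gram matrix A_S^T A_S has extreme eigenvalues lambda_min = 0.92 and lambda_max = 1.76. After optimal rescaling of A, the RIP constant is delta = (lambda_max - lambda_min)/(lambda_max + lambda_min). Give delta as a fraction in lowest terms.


lambda_max - lambda_min = 1.76 - 0.92 = 0.84.
lambda_max + lambda_min = 1.76 + 0.92 = 2.68.
delta = 0.84/2.68 = 84/268 = 21/67.

21/67


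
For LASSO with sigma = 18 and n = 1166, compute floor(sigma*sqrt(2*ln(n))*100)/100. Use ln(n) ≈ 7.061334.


ln(1166) ≈ 7.061334.
2*ln(n) ≈ 14.122668.
sqrt(2*ln(n)) ≈ sqrt(14.122668) ≈ 3.758014.
lambda ≈ 18*3.758014 = 67.644252.
floor(lambda*100)/100 = 67.64.

67.64


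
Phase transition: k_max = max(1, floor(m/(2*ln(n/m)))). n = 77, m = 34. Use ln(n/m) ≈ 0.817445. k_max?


n/m = 77/34.
ln(n/m) ≈ 0.817445.
2*ln(n/m) ≈ 1.63489.
m/(2*ln(n/m)) ≈ 34/1.63489 ≈ 20.7965.
floor = 20.
k_max = max(1, 20) = 20.

20


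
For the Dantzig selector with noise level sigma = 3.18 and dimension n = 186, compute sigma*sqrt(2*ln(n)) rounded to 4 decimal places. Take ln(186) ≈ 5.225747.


ln(186) ≈ 5.225747.
2*ln(n) ≈ 10.451494.
sqrt(2*ln(n)) ≈ sqrt(10.451494) ≈ 3.232877.
threshold ≈ 3.18*3.232877 = 10.28054886 ≈ 10.2805.

10.2805


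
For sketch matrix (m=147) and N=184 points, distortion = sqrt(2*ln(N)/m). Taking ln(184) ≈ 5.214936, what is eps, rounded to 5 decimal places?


ln(184) ≈ 5.214936.
2*ln(N)/m ≈ 2*5.214936/147 ≈ 0.07095151.
eps = sqrt(0.07095151) ≈ 0.2663672 ≈ 0.26637.

0.26637


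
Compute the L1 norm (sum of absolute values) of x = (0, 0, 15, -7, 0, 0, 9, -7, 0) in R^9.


Non-zero entries: [(2, 15), (3, -7), (6, 9), (7, -7)]
Absolute values: [15, 7, 9, 7]
||x||_1 = sum = 38.

38


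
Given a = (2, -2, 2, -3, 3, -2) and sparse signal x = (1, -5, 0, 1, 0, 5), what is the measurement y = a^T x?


Non-zero terms: ['2*1', '-2*-5', '-3*1', '-2*5']
Products: [2, 10, -3, -10]
y = sum = -1.

-1


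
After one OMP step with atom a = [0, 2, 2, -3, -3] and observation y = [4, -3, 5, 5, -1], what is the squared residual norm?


a^T a = 26.
a^T y = -8.
coeff = -8/26 = -4/13.
||r||^2 = 956/13.

956/13


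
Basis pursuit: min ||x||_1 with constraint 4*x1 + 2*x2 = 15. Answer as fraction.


Axis intercepts:
  x1 = 15/4, x2 = 0: L1 = 15/4
  x1 = 0, x2 = 15/2: L1 = 15/2
x* = (15/4, 0)
||x*||_1 = 15/4.

15/4


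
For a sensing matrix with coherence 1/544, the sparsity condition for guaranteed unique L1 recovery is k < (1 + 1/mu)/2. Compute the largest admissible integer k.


1/mu = 544.
1 + 1/mu = 545.
(1 + 1/mu)/2 = 272.5 is not an integer, so k_max = floor(272.5) = 272.

272


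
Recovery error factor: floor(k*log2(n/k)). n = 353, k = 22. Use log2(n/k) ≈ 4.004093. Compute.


log2(n/k) = log2(353/22) ≈ 4.004093.
k*log2(n/k) ≈ 22*4.004093 = 88.090046.
floor(88.090046) = 88.

88


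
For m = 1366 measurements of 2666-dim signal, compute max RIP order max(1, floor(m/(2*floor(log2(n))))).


floor(log2(2666)) = 11.
2*11 = 22.
m/(2*floor(log2(n))) = 1366/22 ≈ 62.0909.
floor = 62.
k = max(1, 62) = 62.

62


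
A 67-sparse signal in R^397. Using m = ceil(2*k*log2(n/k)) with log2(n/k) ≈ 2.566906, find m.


log2(n/k) = log2(397/67) ≈ 2.566906.
2*k*log2(n/k) ≈ 2*67*2.566906 = 343.965404.
m = ceil(343.965404) = 344.

344


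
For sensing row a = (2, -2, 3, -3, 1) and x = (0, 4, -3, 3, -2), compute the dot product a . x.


Non-zero terms: ['-2*4', '3*-3', '-3*3', '1*-2']
Products: [-8, -9, -9, -2]
y = sum = -28.

-28


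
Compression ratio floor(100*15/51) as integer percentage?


100*m/n = 100*15/51 ≈ 29.4118.
floor = 29.

29


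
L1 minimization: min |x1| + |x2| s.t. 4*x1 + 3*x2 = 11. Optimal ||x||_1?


Axis intercepts:
  x1 = 11/4, x2 = 0: L1 = 11/4
  x1 = 0, x2 = 11/3: L1 = 11/3
x* = (11/4, 0)
||x*||_1 = 11/4.

11/4


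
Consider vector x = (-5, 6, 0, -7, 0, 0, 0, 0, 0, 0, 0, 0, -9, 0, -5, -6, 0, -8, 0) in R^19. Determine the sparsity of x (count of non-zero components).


Non-zero positions: [0, 1, 3, 12, 14, 15, 17].
Sparsity = 7.

7


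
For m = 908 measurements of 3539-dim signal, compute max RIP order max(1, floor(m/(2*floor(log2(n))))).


floor(log2(3539)) = 11.
2*11 = 22.
m/(2*floor(log2(n))) = 908/22 ≈ 41.2727.
floor = 41.
k = max(1, 41) = 41.

41


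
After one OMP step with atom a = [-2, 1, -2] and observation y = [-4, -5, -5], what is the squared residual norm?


a^T a = 9.
a^T y = 13.
coeff = 13/9 = 13/9.
||r||^2 = 425/9.

425/9


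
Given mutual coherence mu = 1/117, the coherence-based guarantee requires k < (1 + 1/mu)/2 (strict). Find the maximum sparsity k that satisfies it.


1/mu = 117.
1 + 1/mu = 118.
(1 + 1/mu)/2 = 59 is an integer and the inequality is strict, so k_max = 59 - 1 = 58.

58


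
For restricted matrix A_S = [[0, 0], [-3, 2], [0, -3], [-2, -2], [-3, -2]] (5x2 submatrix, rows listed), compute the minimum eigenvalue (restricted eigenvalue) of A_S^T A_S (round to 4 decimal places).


A_S^T A_S = [[22, 4], [4, 21]].
trace = 43.
det = 446.
disc = trace^2 - 4*det = 1849 - 4*446 = 65.
sqrt(65) ≈ 8.062258.
lam_min = (43 - sqrt(65))/2 ≈ (43 - 8.062258)/2 = 17.468871 ≈ 17.4689.

17.4689


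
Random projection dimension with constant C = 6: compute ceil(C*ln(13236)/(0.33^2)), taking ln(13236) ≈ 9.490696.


ln(13236) ≈ 9.490696.
eps^2 = 0.33^2 = 0.1089.
C*ln(N)/eps^2 ≈ 6*9.490696/0.1089 ≈ 522.9034.
m = ceil(522.9034) = 523.

523


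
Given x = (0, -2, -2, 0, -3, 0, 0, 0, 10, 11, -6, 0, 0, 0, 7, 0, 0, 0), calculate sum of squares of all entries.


Non-zero entries: [(1, -2), (2, -2), (4, -3), (8, 10), (9, 11), (10, -6), (14, 7)]
Squares: [4, 4, 9, 100, 121, 36, 49]
||x||_2^2 = sum = 323.

323


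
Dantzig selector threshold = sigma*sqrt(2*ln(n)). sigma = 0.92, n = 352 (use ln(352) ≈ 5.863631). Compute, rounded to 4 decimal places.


ln(352) ≈ 5.863631.
2*ln(n) ≈ 11.727262.
sqrt(2*ln(n)) ≈ sqrt(11.727262) ≈ 3.424509.
threshold ≈ 0.92*3.424509 = 3.15054828 ≈ 3.1505.

3.1505


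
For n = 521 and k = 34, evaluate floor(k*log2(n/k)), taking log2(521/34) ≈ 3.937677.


log2(n/k) = log2(521/34) ≈ 3.937677.
k*log2(n/k) ≈ 34*3.937677 = 133.881018.
floor(133.881018) = 133.

133


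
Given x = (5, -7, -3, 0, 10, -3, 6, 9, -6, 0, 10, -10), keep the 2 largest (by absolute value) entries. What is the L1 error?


Sorted |x_i| descending: [10, 10, 10, 9, 7, 6, 6, 5, 3, 3, 0, 0]
Keep top 2: [10, 10]
Tail entries: [10, 9, 7, 6, 6, 5, 3, 3, 0, 0]
L1 error = sum of tail = 49.

49


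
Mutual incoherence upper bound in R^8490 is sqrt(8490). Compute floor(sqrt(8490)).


92^2 = 8464 <= 8490 < 8649 = 93^2, so 92 <= sqrt(8490) < 93.
floor(sqrt(8490)) = 92.

92


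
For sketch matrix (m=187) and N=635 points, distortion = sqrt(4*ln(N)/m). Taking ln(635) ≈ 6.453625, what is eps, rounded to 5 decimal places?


ln(635) ≈ 6.453625.
4*ln(N)/m ≈ 4*6.453625/187 ≈ 0.13804545.
eps = sqrt(0.13804545) ≈ 0.3715447 ≈ 0.37154.

0.37154


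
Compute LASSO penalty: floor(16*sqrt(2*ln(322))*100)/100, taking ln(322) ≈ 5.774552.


ln(322) ≈ 5.774552.
2*ln(n) ≈ 11.549104.
sqrt(2*ln(n)) ≈ sqrt(11.549104) ≈ 3.398397.
lambda ≈ 16*3.398397 = 54.374352.
floor(lambda*100)/100 = 54.37.

54.37


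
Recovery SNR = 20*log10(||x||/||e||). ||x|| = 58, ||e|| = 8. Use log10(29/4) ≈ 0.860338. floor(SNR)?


||x||/||e|| = 58/8 = 29/4.
log10(29/4) ≈ 0.860338.
20*log10(||x||/||e||) ≈ 20*0.860338 = 17.20676.
floor(17.20676) = 17.

17


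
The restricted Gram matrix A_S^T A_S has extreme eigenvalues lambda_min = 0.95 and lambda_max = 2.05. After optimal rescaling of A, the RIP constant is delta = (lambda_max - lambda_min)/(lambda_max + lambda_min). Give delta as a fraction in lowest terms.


lambda_max - lambda_min = 2.05 - 0.95 = 1.10.
lambda_max + lambda_min = 2.05 + 0.95 = 3.00.
delta = 1.10/3.00 = 110/300 = 11/30.

11/30


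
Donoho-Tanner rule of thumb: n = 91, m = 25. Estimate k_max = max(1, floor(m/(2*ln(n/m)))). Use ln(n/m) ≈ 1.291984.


n/m = 91/25.
ln(n/m) ≈ 1.291984.
2*ln(n/m) ≈ 2.583968.
m/(2*ln(n/m)) ≈ 25/2.583968 ≈ 9.675.
floor = 9.
k_max = max(1, 9) = 9.

9


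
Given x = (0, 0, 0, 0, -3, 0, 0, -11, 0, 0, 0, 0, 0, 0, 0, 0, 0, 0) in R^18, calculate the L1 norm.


Non-zero entries: [(4, -3), (7, -11)]
Absolute values: [3, 11]
||x||_1 = sum = 14.

14


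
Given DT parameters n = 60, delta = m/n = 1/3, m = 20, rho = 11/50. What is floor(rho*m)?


m = 1/3*60 = 20.
rho = 11/50.
rho*m = 11/50*20 = 4.4.
k = floor(4.4) = 4.

4


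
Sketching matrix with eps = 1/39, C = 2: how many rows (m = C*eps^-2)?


1/eps = 39.
(1/eps)^2 = 1521.
m = 2*1521 = 3042.

3042


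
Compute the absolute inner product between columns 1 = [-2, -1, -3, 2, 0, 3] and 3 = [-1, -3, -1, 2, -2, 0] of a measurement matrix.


Inner product: -2*-1 + -1*-3 + -3*-1 + 2*2 + 0*-2 + 3*0
Products: [2, 3, 3, 4, 0, 0]
Sum = 12.
|dot| = 12.

12


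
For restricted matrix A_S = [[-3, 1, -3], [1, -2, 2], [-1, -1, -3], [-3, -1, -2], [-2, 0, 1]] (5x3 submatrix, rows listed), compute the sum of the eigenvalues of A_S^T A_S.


Sum of eigenvalues of A_S^T A_S = trace(A_S^T A_S) = sum of squared column norms of A_S.
A_S^T A_S diagonal: [24, 7, 27].
trace = 24 + 7 + 27 = 58.

58


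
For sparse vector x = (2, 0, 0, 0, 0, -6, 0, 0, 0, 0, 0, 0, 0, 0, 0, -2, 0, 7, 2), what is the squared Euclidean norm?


Non-zero entries: [(0, 2), (5, -6), (15, -2), (17, 7), (18, 2)]
Squares: [4, 36, 4, 49, 4]
||x||_2^2 = sum = 97.

97


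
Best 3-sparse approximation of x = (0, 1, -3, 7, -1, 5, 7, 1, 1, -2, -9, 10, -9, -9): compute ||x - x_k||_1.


Sorted |x_i| descending: [10, 9, 9, 9, 7, 7, 5, 3, 2, 1, 1, 1, 1, 0]
Keep top 3: [10, 9, 9]
Tail entries: [9, 7, 7, 5, 3, 2, 1, 1, 1, 1, 0]
L1 error = sum of tail = 37.

37


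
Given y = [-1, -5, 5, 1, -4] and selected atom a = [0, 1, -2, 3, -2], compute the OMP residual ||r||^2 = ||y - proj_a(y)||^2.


a^T a = 18.
a^T y = -4.
coeff = -4/18 = -2/9.
||r||^2 = 604/9.

604/9


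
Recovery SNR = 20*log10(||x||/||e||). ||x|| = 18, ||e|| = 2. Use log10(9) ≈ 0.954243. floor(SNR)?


||x||/||e|| = 18/2 = 9.
log10(9) ≈ 0.954243.
20*log10(||x||/||e||) ≈ 20*0.954243 = 19.08486.
floor(19.08486) = 19.

19


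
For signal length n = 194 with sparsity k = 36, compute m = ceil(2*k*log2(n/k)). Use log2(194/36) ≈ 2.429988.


log2(n/k) = log2(194/36) ≈ 2.429988.
2*k*log2(n/k) ≈ 2*36*2.429988 = 174.959136.
m = ceil(174.959136) = 175.

175


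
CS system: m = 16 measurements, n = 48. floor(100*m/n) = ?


100*m/n = 100*16/48 ≈ 33.3333.
floor = 33.

33


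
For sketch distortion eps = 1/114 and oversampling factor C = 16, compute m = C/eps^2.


1/eps = 114.
(1/eps)^2 = 12996.
m = 16*12996 = 207936.

207936


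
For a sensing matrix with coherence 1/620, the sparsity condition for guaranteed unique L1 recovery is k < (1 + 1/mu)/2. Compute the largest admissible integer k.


1/mu = 620.
1 + 1/mu = 621.
(1 + 1/mu)/2 = 310.5 is not an integer, so k_max = floor(310.5) = 310.

310


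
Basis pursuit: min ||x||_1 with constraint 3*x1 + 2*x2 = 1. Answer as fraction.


Axis intercepts:
  x1 = 1/3, x2 = 0: L1 = 1/3
  x1 = 0, x2 = 1/2: L1 = 1/2
x* = (1/3, 0)
||x*||_1 = 1/3.

1/3


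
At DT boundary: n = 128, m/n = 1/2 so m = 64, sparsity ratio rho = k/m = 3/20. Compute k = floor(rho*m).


m = 1/2*128 = 64.
rho = 3/20.
rho*m = 3/20*64 = 9.6.
k = floor(9.6) = 9.

9


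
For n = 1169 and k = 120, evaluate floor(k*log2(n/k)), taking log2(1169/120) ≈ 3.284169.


log2(n/k) = log2(1169/120) ≈ 3.284169.
k*log2(n/k) ≈ 120*3.284169 = 394.10028.
floor(394.10028) = 394.

394


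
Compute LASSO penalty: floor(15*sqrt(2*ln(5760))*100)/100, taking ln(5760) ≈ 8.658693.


ln(5760) ≈ 8.658693.
2*ln(n) ≈ 17.317386.
sqrt(2*ln(n)) ≈ sqrt(17.317386) ≈ 4.161416.
lambda ≈ 15*4.161416 = 62.42124.
floor(lambda*100)/100 = 62.42.

62.42


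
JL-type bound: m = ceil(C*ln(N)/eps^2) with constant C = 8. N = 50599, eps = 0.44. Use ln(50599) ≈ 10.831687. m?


ln(50599) ≈ 10.831687.
eps^2 = 0.44^2 = 0.1936.
C*ln(N)/eps^2 ≈ 8*10.831687/0.1936 ≈ 447.5904.
m = ceil(447.5904) = 448.

448


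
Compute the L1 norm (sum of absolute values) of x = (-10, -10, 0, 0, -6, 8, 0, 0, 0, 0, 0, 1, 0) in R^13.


Non-zero entries: [(0, -10), (1, -10), (4, -6), (5, 8), (11, 1)]
Absolute values: [10, 10, 6, 8, 1]
||x||_1 = sum = 35.

35


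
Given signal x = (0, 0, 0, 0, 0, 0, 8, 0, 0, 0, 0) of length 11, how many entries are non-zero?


Non-zero positions: [6].
Sparsity = 1.

1


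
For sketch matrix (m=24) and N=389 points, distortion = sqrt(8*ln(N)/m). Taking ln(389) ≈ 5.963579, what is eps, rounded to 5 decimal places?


ln(389) ≈ 5.963579.
8*ln(N)/m ≈ 8*5.963579/24 ≈ 1.98785967.
eps = sqrt(1.98785967) ≈ 1.4099148 ≈ 1.40991.

1.40991


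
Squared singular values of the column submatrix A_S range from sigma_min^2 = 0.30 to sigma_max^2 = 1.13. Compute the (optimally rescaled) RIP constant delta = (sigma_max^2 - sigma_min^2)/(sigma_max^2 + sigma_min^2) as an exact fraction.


lambda_max - lambda_min = 1.13 - 0.30 = 0.83.
lambda_max + lambda_min = 1.13 + 0.30 = 1.43.
delta = 0.83/1.43 = 83/143.

83/143


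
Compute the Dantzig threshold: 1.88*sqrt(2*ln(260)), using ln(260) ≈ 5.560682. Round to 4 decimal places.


ln(260) ≈ 5.560682.
2*ln(n) ≈ 11.121364.
sqrt(2*ln(n)) ≈ sqrt(11.121364) ≈ 3.334871.
threshold ≈ 1.88*3.334871 = 6.26955748 ≈ 6.2696.

6.2696


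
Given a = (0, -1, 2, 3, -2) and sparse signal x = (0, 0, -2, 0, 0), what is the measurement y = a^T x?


Non-zero terms: ['2*-2']
Products: [-4]
y = sum = -4.

-4


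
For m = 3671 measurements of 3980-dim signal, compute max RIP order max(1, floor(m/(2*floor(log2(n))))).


floor(log2(3980)) = 11.
2*11 = 22.
m/(2*floor(log2(n))) = 3671/22 ≈ 166.8636.
floor = 166.
k = max(1, 166) = 166.

166


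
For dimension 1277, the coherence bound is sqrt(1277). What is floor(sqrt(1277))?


35^2 = 1225 <= 1277 < 1296 = 36^2, so 35 <= sqrt(1277) < 36.
floor(sqrt(1277)) = 35.

35


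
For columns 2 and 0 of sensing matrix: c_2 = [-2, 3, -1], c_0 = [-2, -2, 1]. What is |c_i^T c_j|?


Inner product: -2*-2 + 3*-2 + -1*1
Products: [4, -6, -1]
Sum = -3.
|dot| = 3.

3


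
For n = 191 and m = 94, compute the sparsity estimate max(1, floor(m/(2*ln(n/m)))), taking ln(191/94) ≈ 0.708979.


n/m = 191/94.
ln(n/m) ≈ 0.708979.
2*ln(n/m) ≈ 1.417958.
m/(2*ln(n/m)) ≈ 94/1.417958 ≈ 66.2925.
floor = 66.
k_max = max(1, 66) = 66.

66


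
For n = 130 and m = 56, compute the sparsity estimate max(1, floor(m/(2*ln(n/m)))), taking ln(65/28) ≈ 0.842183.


n/m = 130/56 = 65/28.
ln(n/m) ≈ 0.842183.
2*ln(n/m) ≈ 1.684366.
m/(2*ln(n/m)) ≈ 56/1.684366 ≈ 33.2469.
floor = 33.
k_max = max(1, 33) = 33.

33


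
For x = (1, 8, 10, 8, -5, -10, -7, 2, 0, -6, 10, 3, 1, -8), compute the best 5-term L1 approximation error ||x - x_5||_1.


Sorted |x_i| descending: [10, 10, 10, 8, 8, 8, 7, 6, 5, 3, 2, 1, 1, 0]
Keep top 5: [10, 10, 10, 8, 8]
Tail entries: [8, 7, 6, 5, 3, 2, 1, 1, 0]
L1 error = sum of tail = 33.

33


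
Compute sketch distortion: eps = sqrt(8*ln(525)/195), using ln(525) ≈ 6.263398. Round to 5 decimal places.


ln(525) ≈ 6.263398.
8*ln(N)/m ≈ 8*6.263398/195 ≈ 0.25695992.
eps = sqrt(0.25695992) ≈ 0.5069121 ≈ 0.50691.

0.50691


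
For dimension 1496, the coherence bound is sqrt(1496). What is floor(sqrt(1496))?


38^2 = 1444 <= 1496 < 1521 = 39^2, so 38 <= sqrt(1496) < 39.
floor(sqrt(1496)) = 38.

38


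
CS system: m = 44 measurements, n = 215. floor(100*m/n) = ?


100*m/n = 100*44/215 ≈ 20.4651.
floor = 20.

20


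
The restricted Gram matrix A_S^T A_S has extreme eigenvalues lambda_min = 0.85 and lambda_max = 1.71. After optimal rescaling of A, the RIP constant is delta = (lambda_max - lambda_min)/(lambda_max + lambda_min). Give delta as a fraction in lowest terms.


lambda_max - lambda_min = 1.71 - 0.85 = 0.86.
lambda_max + lambda_min = 1.71 + 0.85 = 2.56.
delta = 0.86/2.56 = 86/256 = 43/128.

43/128


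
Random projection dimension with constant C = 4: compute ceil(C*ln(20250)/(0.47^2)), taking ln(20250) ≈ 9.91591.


ln(20250) ≈ 9.91591.
eps^2 = 0.47^2 = 0.2209.
C*ln(N)/eps^2 ≈ 4*9.91591/0.2209 ≈ 179.5547.
m = ceil(179.5547) = 180.

180


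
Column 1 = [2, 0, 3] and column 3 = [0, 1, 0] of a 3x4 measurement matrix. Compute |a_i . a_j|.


Inner product: 2*0 + 0*1 + 3*0
Products: [0, 0, 0]
Sum = 0.
|dot| = 0.

0


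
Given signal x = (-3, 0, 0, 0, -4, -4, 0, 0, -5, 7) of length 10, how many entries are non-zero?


Non-zero positions: [0, 4, 5, 8, 9].
Sparsity = 5.

5


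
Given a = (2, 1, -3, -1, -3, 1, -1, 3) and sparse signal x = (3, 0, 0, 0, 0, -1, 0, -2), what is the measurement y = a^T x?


Non-zero terms: ['2*3', '1*-1', '3*-2']
Products: [6, -1, -6]
y = sum = -1.

-1


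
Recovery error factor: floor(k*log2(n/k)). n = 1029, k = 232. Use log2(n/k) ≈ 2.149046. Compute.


log2(n/k) = log2(1029/232) ≈ 2.149046.
k*log2(n/k) ≈ 232*2.149046 = 498.578672.
floor(498.578672) = 498.

498


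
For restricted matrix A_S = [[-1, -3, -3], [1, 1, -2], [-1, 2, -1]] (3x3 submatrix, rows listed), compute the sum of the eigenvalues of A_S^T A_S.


Sum of eigenvalues of A_S^T A_S = trace(A_S^T A_S) = sum of squared column norms of A_S.
A_S^T A_S diagonal: [3, 14, 14].
trace = 3 + 14 + 14 = 31.

31


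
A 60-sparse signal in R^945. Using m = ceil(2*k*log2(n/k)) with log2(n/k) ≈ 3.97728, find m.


log2(n/k) = log2(945/60) ≈ 3.97728.
2*k*log2(n/k) ≈ 2*60*3.97728 = 477.2736.
m = ceil(477.2736) = 478.

478


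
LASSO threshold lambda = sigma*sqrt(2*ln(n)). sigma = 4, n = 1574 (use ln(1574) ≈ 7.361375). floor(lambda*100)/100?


ln(1574) ≈ 7.361375.
2*ln(n) ≈ 14.72275.
sqrt(2*ln(n)) ≈ sqrt(14.72275) ≈ 3.837024.
lambda ≈ 4*3.837024 = 15.348096.
floor(lambda*100)/100 = 15.34.

15.34


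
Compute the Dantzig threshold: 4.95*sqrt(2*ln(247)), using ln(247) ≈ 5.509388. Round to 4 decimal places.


ln(247) ≈ 5.509388.
2*ln(n) ≈ 11.018776.
sqrt(2*ln(n)) ≈ sqrt(11.018776) ≈ 3.319454.
threshold ≈ 4.95*3.319454 = 16.4312973 ≈ 16.4313.

16.4313
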